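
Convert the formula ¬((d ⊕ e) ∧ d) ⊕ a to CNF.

(¬d ∨ e ∨ a) ∧ (¬d ∨ ¬e ∨ ¬a) ∧ (d ∨ ¬a)

¬((d ⊕ e) ∧ d) ⊕ a
≡ (¬((d ⊕ e) ∧ d) ∨ a) ∧ ¬(¬((d ⊕ e) ∧ d) ∧ a)   [expand ⊕]
≡ (¬((d ∨ e) ∧ ¬(d ∧ e) ∧ d) ∨ a) ∧ ¬(¬((d ⊕ e) ∧ d) ∧ a)   [expand ⊕]
≡ (¬((d ∨ e) ∧ ¬(d ∧ e) ∧ d) ∨ a) ∧ ¬(¬((d ∨ e) ∧ ¬(d ∧ e) ∧ d) ∧ a)   [expand ⊕]
≡ (¬(d ∨ e) ∨ ¬¬(d ∧ e) ∨ ¬d ∨ a) ∧ ¬(¬((d ∨ e) ∧ ¬(d ∧ e) ∧ d) ∧ a)   [De Morgan]
≡ ((¬d ∧ ¬e) ∨ ¬¬(d ∧ e) ∨ ¬d ∨ a) ∧ ¬(¬((d ∨ e) ∧ ¬(d ∧ e) ∧ d) ∧ a)   [De Morgan]
≡ ((¬d ∧ ¬e) ∨ (d ∧ e) ∨ ¬d ∨ a) ∧ ¬(¬((d ∨ e) ∧ ¬(d ∧ e) ∧ d) ∧ a)   [double negation]
≡ ((¬d ∧ ¬e) ∨ (d ∧ e) ∨ ¬d ∨ a) ∧ (¬¬((d ∨ e) ∧ ¬(d ∧ e) ∧ d) ∨ ¬a)   [De Morgan]
≡ ((¬d ∧ ¬e) ∨ (d ∧ e) ∨ ¬d ∨ a) ∧ (((d ∨ e) ∧ ¬(d ∧ e) ∧ d) ∨ ¬a)   [double negation]
≡ ((¬d ∧ ¬e) ∨ (d ∧ e) ∨ ¬d ∨ a) ∧ (((d ∨ e) ∧ (¬d ∨ ¬e) ∧ d) ∨ ¬a)   [De Morgan]
≡ (¬d ∨ d ∨ ¬d ∨ a) ∧ (¬d ∨ e ∨ ¬d ∨ a) ∧ (¬e ∨ d ∨ ¬d ∨ a) ∧ (¬e ∨ e ∨ ¬d ∨ a) ∧ (d ∨ e ∨ ¬a) ∧ (¬d ∨ ¬e ∨ ¬a) ∧ (d ∨ ¬a)   [distribute ∨ over ∧]
≡ (¬d ∨ e ∨ a) ∧ (¬d ∨ ¬e ∨ ¬a) ∧ (d ∨ ¬a)   [simplify]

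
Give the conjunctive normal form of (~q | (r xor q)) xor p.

(~q | ~r | p) & (q | ~p) & (~q | r | ~p)

(~q | (r xor q)) xor p
≡ (~q | (r xor q) | p) & ~((~q | (r xor q)) & p)   (expand xor)
≡ (~q | ((r | q) & ~(r & q)) | p) & ~((~q | (r xor q)) & p)   (expand xor)
≡ (~q | ((r | q) & ~(r & q)) | p) & ~((~q | ((r | q) & ~(r & q))) & p)   (expand xor)
≡ (~q | ((r | q) & (~r | ~q)) | p) & ~((~q | ((r | q) & ~(r & q))) & p)   (De Morgan)
≡ (~q | ((r | q) & (~r | ~q)) | p) & (~(~q | ((r | q) & ~(r & q))) | ~p)   (De Morgan)
≡ (~q | ((r | q) & (~r | ~q)) | p) & ((~~q & ~((r | q) & ~(r & q))) | ~p)   (De Morgan)
≡ (~q | ((r | q) & (~r | ~q)) | p) & ((q & ~((r | q) & ~(r & q))) | ~p)   (double negation)
≡ (~q | ((r | q) & (~r | ~q)) | p) & ((q & (~(r | q) | ~~(r & q))) | ~p)   (De Morgan)
≡ (~q | ((r | q) & (~r | ~q)) | p) & ((q & ((~r & ~q) | ~~(r & q))) | ~p)   (De Morgan)
≡ (~q | ((r | q) & (~r | ~q)) | p) & ((q & ((~r & ~q) | (r & q))) | ~p)   (double negation)
≡ (~q | r | q | p) & (~q | ~r | ~q | p) & (q | ~p) & (~r | r | ~p) & (~r | q | ~p) & (~q | r | ~p) & (~q | q | ~p)   (distribute | over &)
≡ (~q | ~r | p) & (q | ~p) & (~q | r | ~p)   (simplify)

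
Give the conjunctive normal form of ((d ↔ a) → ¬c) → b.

((d ↔ a) → ¬c) → b
≡ ¬((d ↔ a) → ¬c) ∨ b   [eliminate →]
≡ ¬(¬(d ↔ a) ∨ ¬c) ∨ b   [eliminate →]
≡ ¬(¬((d → a) ∧ (a → d)) ∨ ¬c) ∨ b   [eliminate ↔]
≡ ¬(¬((¬d ∨ a) ∧ (a → d)) ∨ ¬c) ∨ b   [eliminate →]
≡ ¬(¬((¬d ∨ a) ∧ (¬a ∨ d)) ∨ ¬c) ∨ b   [eliminate →]
≡ (¬¬((¬d ∨ a) ∧ (¬a ∨ d)) ∧ ¬¬c) ∨ b   [De Morgan]
≡ ((¬d ∨ a) ∧ (¬a ∨ d) ∧ ¬¬c) ∨ b   [double negation]
≡ ((¬d ∨ a) ∧ (¬a ∨ d) ∧ c) ∨ b   [double negation]
≡ (¬d ∨ a ∨ b) ∧ (¬a ∨ d ∨ b) ∧ (c ∨ b)   [distribute ∨ over ∧]

(¬d ∨ a ∨ b) ∧ (¬a ∨ d ∨ b) ∧ (c ∨ b)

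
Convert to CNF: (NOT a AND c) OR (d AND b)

(NOT a OR d) AND (NOT a OR b) AND (c OR d) AND (c OR b)

(NOT a AND c) OR (d AND b)
≡ (NOT a OR d) AND (NOT a OR b) AND (c OR d) AND (c OR b)   [distribute OR over AND]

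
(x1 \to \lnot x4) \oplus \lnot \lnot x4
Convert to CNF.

(x1 \to \lnot x4) \oplus \lnot \lnot x4
= ((x1 \to \lnot x4) \lor \lnot \lnot x4) \land \lnot ((x1 \to \lnot x4) \land \lnot \lnot x4)   — expand \oplus
= (\lnot x1 \lor \lnot x4 \lor \lnot \lnot x4) \land \lnot ((x1 \to \lnot x4) \land \lnot \lnot x4)   — eliminate \to
= (\lnot x1 \lor \lnot x4 \lor \lnot \lnot x4) \land \lnot ((\lnot x1 \lor \lnot x4) \land \lnot \lnot x4)   — eliminate \to
= (\lnot x1 \lor \lnot x4 \lor x4) \land \lnot ((\lnot x1 \lor \lnot x4) \land \lnot \lnot x4)   — double negation
= (\lnot x1 \lor \lnot x4 \lor x4) \land (\lnot (\lnot x1 \lor \lnot x4) \lor \lnot \lnot \lnot x4)   — De Morgan
= (\lnot x1 \lor \lnot x4 \lor x4) \land ((\lnot \lnot x1 \land \lnot \lnot x4) \lor \lnot \lnot \lnot x4)   — De Morgan
= (\lnot x1 \lor \lnot x4 \lor x4) \land ((x1 \land \lnot \lnot x4) \lor \lnot \lnot \lnot x4)   — double negation
= (\lnot x1 \lor \lnot x4 \lor x4) \land ((x1 \land x4) \lor \lnot \lnot \lnot x4)   — double negation
= (\lnot x1 \lor \lnot x4 \lor x4) \land ((x1 \land x4) \lor \lnot x4)   — double negation
= (\lnot x1 \lor \lnot x4 \lor x4) \land (x1 \lor \lnot x4) \land (x4 \lor \lnot x4)   — distribute \lor over \land
= x1 \lor \lnot x4   — simplify

x1 \lor \lnot x4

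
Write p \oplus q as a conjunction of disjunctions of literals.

p \oplus q
≡ (p \lor q) \land \lnot (p \land q)   — expand \oplus
≡ (p \lor q) \land (\lnot p \lor \lnot q)   — De Morgan

(p \lor q) \land (\lnot p \lor \lnot q)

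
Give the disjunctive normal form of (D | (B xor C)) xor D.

(D | (B xor C)) xor D
≡ ((D | (B xor C)) & ~D) | (~(D | (B xor C)) & D)   [expand xor]
≡ ((D | (B & ~C) | (~B & C)) & ~D) | (~(D | (B xor C)) & D)   [expand xor]
≡ ((D | (B & ~C) | (~B & C)) & ~D) | (~(D | (B & ~C) | (~B & C)) & D)   [expand xor]
≡ ((D | (B & ~C) | (~B & C)) & ~D) | (~D & ~(B & ~C) & ~(~B & C) & D)   [De Morgan]
≡ ((D | (B & ~C) | (~B & C)) & ~D) | (~D & (~B | ~~C) & ~(~B & C) & D)   [De Morgan]
≡ ((D | (B & ~C) | (~B & C)) & ~D) | (~D & (~B | C) & ~(~B & C) & D)   [double negation]
≡ ((D | (B & ~C) | (~B & C)) & ~D) | (~D & (~B | C) & (~~B | ~C) & D)   [De Morgan]
≡ ((D | (B & ~C) | (~B & C)) & ~D) | (~D & (~B | C) & (B | ~C) & D)   [double negation]
≡ (D & ~D) | (B & ~C & ~D) | (~B & C & ~D) | (~D & ~B & B & D) | (~D & ~B & ~C & D) | (~D & C & B & D) | (~D & C & ~C & D)   [distribute & over |]
≡ (B & ~C & ~D) | (~B & C & ~D)   [simplify]

(B & ~C & ~D) | (~B & C & ~D)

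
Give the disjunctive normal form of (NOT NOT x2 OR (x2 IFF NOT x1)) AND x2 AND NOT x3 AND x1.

(NOT NOT x2 OR (x2 IFF NOT x1)) AND x2 AND NOT x3 AND x1
= (NOT NOT x2 OR ((x2 IMPLIES NOT x1) AND (NOT x1 IMPLIES x2))) AND x2 AND NOT x3 AND x1   [eliminate IFF]
= (NOT NOT x2 OR ((NOT x2 OR NOT x1) AND (NOT x1 IMPLIES x2))) AND x2 AND NOT x3 AND x1   [eliminate IMPLIES]
= (NOT NOT x2 OR ((NOT x2 OR NOT x1) AND (NOT NOT x1 OR x2))) AND x2 AND NOT x3 AND x1   [eliminate IMPLIES]
= (x2 OR ((NOT x2 OR NOT x1) AND (NOT NOT x1 OR x2))) AND x2 AND NOT x3 AND x1   [double negation]
= (x2 OR ((NOT x2 OR NOT x1) AND (x1 OR x2))) AND x2 AND NOT x3 AND x1   [double negation]
= (x2 AND x2 AND NOT x3 AND x1) OR (NOT x2 AND x1 AND x2 AND NOT x3 AND x1) OR (NOT x2 AND x2 AND x2 AND NOT x3 AND x1) OR (NOT x1 AND x1 AND x2 AND NOT x3 AND x1) OR (NOT x1 AND x2 AND x2 AND NOT x3 AND x1)   [distribute AND over OR]
= x2 AND NOT x3 AND x1   [simplify]

x2 AND NOT x3 AND x1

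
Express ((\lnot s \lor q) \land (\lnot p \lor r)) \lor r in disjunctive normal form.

(\lnot s \land \lnot p) \lor (q \land \lnot p) \lor r

((\lnot s \lor q) \land (\lnot p \lor r)) \lor r
≡ (\lnot s \land \lnot p) \lor (\lnot s \land r) \lor (q \land \lnot p) \lor (q \land r) \lor r   — distribute \land over \lor
≡ (\lnot s \land \lnot p) \lor (q \land \lnot p) \lor r   — simplify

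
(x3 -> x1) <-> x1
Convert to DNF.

(x3 -> x1) <-> x1
≡ ((x3 -> x1) -> x1) & (x1 -> (x3 -> x1))   [eliminate <->]
≡ (~(x3 -> x1) | x1) & (x1 -> (x3 -> x1))   [eliminate ->]
≡ (~(~x3 | x1) | x1) & (x1 -> (x3 -> x1))   [eliminate ->]
≡ (~(~x3 | x1) | x1) & (~x1 | (x3 -> x1))   [eliminate ->]
≡ (~(~x3 | x1) | x1) & (~x1 | ~x3 | x1)   [eliminate ->]
≡ ((~~x3 & ~x1) | x1) & (~x1 | ~x3 | x1)   [De Morgan]
≡ ((x3 & ~x1) | x1) & (~x1 | ~x3 | x1)   [double negation]
≡ (x3 & ~x1 & ~x1) | (x3 & ~x1 & ~x3) | (x3 & ~x1 & x1) | (x1 & ~x1) | (x1 & ~x3) | (x1 & x1)   [distribute & over |]
≡ (x3 & ~x1) | x1   [simplify]

(x3 & ~x1) | x1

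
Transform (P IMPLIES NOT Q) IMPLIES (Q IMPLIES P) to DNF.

(P IMPLIES NOT Q) IMPLIES (Q IMPLIES P)
⇔ NOT (P IMPLIES NOT Q) OR (Q IMPLIES P)   (eliminate IMPLIES)
⇔ NOT (NOT P OR NOT Q) OR (Q IMPLIES P)   (eliminate IMPLIES)
⇔ NOT (NOT P OR NOT Q) OR NOT Q OR P   (eliminate IMPLIES)
⇔ (NOT NOT P AND NOT NOT Q) OR NOT Q OR P   (De Morgan)
⇔ (P AND NOT NOT Q) OR NOT Q OR P   (double negation)
⇔ (P AND Q) OR NOT Q OR P   (double negation)
⇔ NOT Q OR P   (simplify)

NOT Q OR P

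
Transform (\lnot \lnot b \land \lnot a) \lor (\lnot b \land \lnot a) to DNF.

(b \land \lnot a) \lor (\lnot b \land \lnot a)

(\lnot \lnot b \land \lnot a) \lor (\lnot b \land \lnot a)
⇔ (b \land \lnot a) \lor (\lnot b \land \lnot a)   [double negation]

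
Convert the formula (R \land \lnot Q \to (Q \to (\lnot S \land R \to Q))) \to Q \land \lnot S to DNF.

Q \land \lnot S

(R \land \lnot Q \to (Q \to (\lnot S \land R \to Q))) \to Q \land \lnot S
⇔ \lnot (R \land \lnot Q \to (Q \to (\lnot S \land R \to Q))) \lor Q \land \lnot S
⇔ \lnot (\lnot (R \land \lnot Q) \lor (Q \to (\lnot S \land R \to Q))) \lor Q \land \lnot S
⇔ \lnot (\lnot (R \land \lnot Q) \lor \lnot Q \lor (\lnot S \land R \to Q)) \lor Q \land \lnot S
⇔ \lnot (\lnot (R \land \lnot Q) \lor \lnot Q \lor \lnot (\lnot S \land R) \lor Q) \lor Q \land \lnot S
⇔ \lnot \lnot (R \land \lnot Q) \land \lnot \lnot Q \land \lnot \lnot (\lnot S \land R) \land \lnot Q \lor Q \land \lnot S
⇔ R \land \lnot Q \land \lnot \lnot Q \land \lnot \lnot (\lnot S \land R) \land \lnot Q \lor Q \land \lnot S
⇔ R \land \lnot Q \land Q \land \lnot \lnot (\lnot S \land R) \land \lnot Q \lor Q \land \lnot S
⇔ R \land \lnot Q \land Q \land \lnot S \land R \land \lnot Q \lor Q \land \lnot S
⇔ Q \land \lnot S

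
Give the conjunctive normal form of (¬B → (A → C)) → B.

(A ∨ B) ∧ (¬C ∨ B)

(¬B → (A → C)) → B
= ¬(¬B → (A → C)) ∨ B   [eliminate →]
= ¬(¬¬B ∨ (A → C)) ∨ B   [eliminate →]
= ¬(¬¬B ∨ ¬A ∨ C) ∨ B   [eliminate →]
= (¬¬¬B ∧ ¬¬A ∧ ¬C) ∨ B   [De Morgan]
= (¬B ∧ ¬¬A ∧ ¬C) ∨ B   [double negation]
= (¬B ∧ A ∧ ¬C) ∨ B   [double negation]
= (¬B ∨ B) ∧ (A ∨ B) ∧ (¬C ∨ B)   [distribute ∨ over ∧]
= (A ∨ B) ∧ (¬C ∨ B)   [simplify]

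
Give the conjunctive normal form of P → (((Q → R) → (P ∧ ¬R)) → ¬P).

¬P ∨ R

P → (((Q → R) → (P ∧ ¬R)) → ¬P)
≡ ¬P ∨ (((Q → R) → (P ∧ ¬R)) → ¬P)   (eliminate →)
≡ ¬P ∨ ¬((Q → R) → (P ∧ ¬R)) ∨ ¬P   (eliminate →)
≡ ¬P ∨ ¬(¬(Q → R) ∨ (P ∧ ¬R)) ∨ ¬P   (eliminate →)
≡ ¬P ∨ ¬(¬(¬Q ∨ R) ∨ (P ∧ ¬R)) ∨ ¬P   (eliminate →)
≡ ¬P ∨ (¬¬(¬Q ∨ R) ∧ ¬(P ∧ ¬R)) ∨ ¬P   (De Morgan)
≡ ¬P ∨ ((¬Q ∨ R) ∧ ¬(P ∧ ¬R)) ∨ ¬P   (double negation)
≡ ¬P ∨ ((¬Q ∨ R) ∧ (¬P ∨ ¬¬R)) ∨ ¬P   (De Morgan)
≡ ¬P ∨ ((¬Q ∨ R) ∧ (¬P ∨ R)) ∨ ¬P   (double negation)
≡ (¬P ∨ ¬Q ∨ R ∨ ¬P) ∧ (¬P ∨ ¬P ∨ R ∨ ¬P)   (distribute ∨ over ∧)
≡ ¬P ∨ R   (simplify)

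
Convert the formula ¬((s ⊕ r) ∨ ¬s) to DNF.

r ∧ s

¬((s ⊕ r) ∨ ¬s)
= ¬((s ∧ ¬r) ∨ (¬s ∧ r) ∨ ¬s)   (expand ⊕)
= ¬(s ∧ ¬r) ∧ ¬(¬s ∧ r) ∧ ¬¬s   (De Morgan)
= (¬s ∨ ¬¬r) ∧ ¬(¬s ∧ r) ∧ ¬¬s   (De Morgan)
= (¬s ∨ r) ∧ ¬(¬s ∧ r) ∧ ¬¬s   (double negation)
= (¬s ∨ r) ∧ (¬¬s ∨ ¬r) ∧ ¬¬s   (De Morgan)
= (¬s ∨ r) ∧ (s ∨ ¬r) ∧ ¬¬s   (double negation)
= (¬s ∨ r) ∧ (s ∨ ¬r) ∧ s   (double negation)
= (¬s ∧ s ∧ s) ∨ (¬s ∧ ¬r ∧ s) ∨ (r ∧ s ∧ s) ∨ (r ∧ ¬r ∧ s)   (distribute ∧ over ∨)
= r ∧ s   (simplify)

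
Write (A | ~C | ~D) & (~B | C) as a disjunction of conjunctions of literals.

(A | ~C | ~D) & (~B | C)
≡ (A & ~B) | (A & C) | (~C & ~B) | (~C & C) | (~D & ~B) | (~D & C)   [distribute & over |]
≡ (A & ~B) | (A & C) | (~C & ~B) | (~D & ~B) | (~D & C)   [simplify]

(A & ~B) | (A & C) | (~C & ~B) | (~D & ~B) | (~D & C)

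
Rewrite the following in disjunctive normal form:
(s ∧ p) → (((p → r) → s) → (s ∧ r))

¬s ∨ ¬p ∨ (s ∧ r)

(s ∧ p) → (((p → r) → s) → (s ∧ r))
⇔ ¬(s ∧ p) ∨ (((p → r) → s) → (s ∧ r))   (eliminate →)
⇔ ¬(s ∧ p) ∨ ¬((p → r) → s) ∨ (s ∧ r)   (eliminate →)
⇔ ¬(s ∧ p) ∨ ¬(¬(p → r) ∨ s) ∨ (s ∧ r)   (eliminate →)
⇔ ¬(s ∧ p) ∨ ¬(¬(¬p ∨ r) ∨ s) ∨ (s ∧ r)   (eliminate →)
⇔ ¬s ∨ ¬p ∨ ¬(¬(¬p ∨ r) ∨ s) ∨ (s ∧ r)   (De Morgan)
⇔ ¬s ∨ ¬p ∨ (¬¬(¬p ∨ r) ∧ ¬s) ∨ (s ∧ r)   (De Morgan)
⇔ ¬s ∨ ¬p ∨ ((¬p ∨ r) ∧ ¬s) ∨ (s ∧ r)   (double negation)
⇔ ¬s ∨ ¬p ∨ (¬p ∧ ¬s) ∨ (r ∧ ¬s) ∨ (s ∧ r)   (distribute ∧ over ∨)
⇔ ¬s ∨ ¬p ∨ (s ∧ r)   (simplify)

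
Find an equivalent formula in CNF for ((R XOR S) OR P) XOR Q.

(R OR S OR P OR Q) AND (NOT R OR NOT S OR P OR Q) AND (NOT R OR S OR NOT Q) AND (NOT S OR R OR NOT Q) AND (NOT P OR NOT Q)

((R XOR S) OR P) XOR Q
= ((R XOR S) OR P OR Q) AND NOT (((R XOR S) OR P) AND Q)   (expand XOR)
= (((R OR S) AND NOT (R AND S)) OR P OR Q) AND NOT (((R XOR S) OR P) AND Q)   (expand XOR)
= (((R OR S) AND NOT (R AND S)) OR P OR Q) AND NOT ((((R OR S) AND NOT (R AND S)) OR P) AND Q)   (expand XOR)
= (((R OR S) AND (NOT R OR NOT S)) OR P OR Q) AND NOT ((((R OR S) AND NOT (R AND S)) OR P) AND Q)   (De Morgan)
= (((R OR S) AND (NOT R OR NOT S)) OR P OR Q) AND (NOT (((R OR S) AND NOT (R AND S)) OR P) OR NOT Q)   (De Morgan)
= (((R OR S) AND (NOT R OR NOT S)) OR P OR Q) AND ((NOT ((R OR S) AND NOT (R AND S)) AND NOT P) OR NOT Q)   (De Morgan)
= (((R OR S) AND (NOT R OR NOT S)) OR P OR Q) AND (((NOT (R OR S) OR NOT NOT (R AND S)) AND NOT P) OR NOT Q)   (De Morgan)
= (((R OR S) AND (NOT R OR NOT S)) OR P OR Q) AND ((((NOT R AND NOT S) OR NOT NOT (R AND S)) AND NOT P) OR NOT Q)   (De Morgan)
= (((R OR S) AND (NOT R OR NOT S)) OR P OR Q) AND ((((NOT R AND NOT S) OR (R AND S)) AND NOT P) OR NOT Q)   (double negation)
= (R OR S OR P OR Q) AND (NOT R OR NOT S OR P OR Q) AND (NOT R OR R OR NOT Q) AND (NOT R OR S OR NOT Q) AND (NOT S OR R OR NOT Q) AND (NOT S OR S OR NOT Q) AND (NOT P OR NOT Q)   (distribute OR over AND)
= (R OR S OR P OR Q) AND (NOT R OR NOT S OR P OR Q) AND (NOT R OR S OR NOT Q) AND (NOT S OR R OR NOT Q) AND (NOT P OR NOT Q)   (simplify)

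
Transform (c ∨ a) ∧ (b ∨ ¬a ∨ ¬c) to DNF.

(c ∨ a) ∧ (b ∨ ¬a ∨ ¬c)
⇔ (c ∧ b) ∨ (c ∧ ¬a) ∨ (c ∧ ¬c) ∨ (a ∧ b) ∨ (a ∧ ¬a) ∨ (a ∧ ¬c)   — distribute ∧ over ∨
⇔ (c ∧ b) ∨ (c ∧ ¬a) ∨ (a ∧ b) ∨ (a ∧ ¬c)   — simplify

(c ∧ b) ∨ (c ∧ ¬a) ∨ (a ∧ b) ∨ (a ∧ ¬c)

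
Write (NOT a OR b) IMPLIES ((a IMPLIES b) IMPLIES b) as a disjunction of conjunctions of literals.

(a AND NOT b) OR b

(NOT a OR b) IMPLIES ((a IMPLIES b) IMPLIES b)
≡ NOT (NOT a OR b) OR ((a IMPLIES b) IMPLIES b)
≡ NOT (NOT a OR b) OR NOT (a IMPLIES b) OR b
≡ NOT (NOT a OR b) OR NOT (NOT a OR b) OR b
≡ (NOT NOT a AND NOT b) OR NOT (NOT a OR b) OR b
≡ (a AND NOT b) OR NOT (NOT a OR b) OR b
≡ (a AND NOT b) OR (NOT NOT a AND NOT b) OR b
≡ (a AND NOT b) OR (a AND NOT b) OR b
≡ (a AND NOT b) OR b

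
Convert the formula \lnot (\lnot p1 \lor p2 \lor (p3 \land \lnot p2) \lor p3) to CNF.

p1 \land \lnot p2 \land \lnot p3

\lnot (\lnot p1 \lor p2 \lor (p3 \land \lnot p2) \lor p3)
⇔ \lnot \lnot p1 \land \lnot p2 \land \lnot (p3 \land \lnot p2) \land \lnot p3   [De Morgan]
⇔ p1 \land \lnot p2 \land \lnot (p3 \land \lnot p2) \land \lnot p3   [double negation]
⇔ p1 \land \lnot p2 \land (\lnot p3 \lor \lnot \lnot p2) \land \lnot p3   [De Morgan]
⇔ p1 \land \lnot p2 \land (\lnot p3 \lor p2) \land \lnot p3   [double negation]
⇔ p1 \land \lnot p2 \land \lnot p3   [simplify]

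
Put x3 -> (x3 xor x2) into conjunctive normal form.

x3 -> (x3 xor x2)
= ~x3 | (x3 xor x2)   [eliminate ->]
= ~x3 | ((x3 | x2) & ~(x3 & x2))   [expand xor]
= ~x3 | ((x3 | x2) & (~x3 | ~x2))   [De Morgan]
= (~x3 | x3 | x2) & (~x3 | ~x3 | ~x2)   [distribute | over &]
= ~x3 | ~x2   [simplify]

~x3 | ~x2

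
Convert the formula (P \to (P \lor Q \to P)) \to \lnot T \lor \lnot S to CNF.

(P \lor \lnot T \lor \lnot S) \land (\lnot P \lor \lnot T \lor \lnot S)

(P \to (P \lor Q \to P)) \to \lnot T \lor \lnot S
= \lnot (P \to (P \lor Q \to P)) \lor \lnot T \lor \lnot S   — eliminate \to
= \lnot (\lnot P \lor (P \lor Q \to P)) \lor \lnot T \lor \lnot S   — eliminate \to
= \lnot (\lnot P \lor \lnot (P \lor Q) \lor P) \lor \lnot T \lor \lnot S   — eliminate \to
= \lnot \lnot P \land \lnot \lnot (P \lor Q) \land \lnot P \lor \lnot T \lor \lnot S   — De Morgan
= P \land \lnot \lnot (P \lor Q) \land \lnot P \lor \lnot T \lor \lnot S   — double negation
= P \land (P \lor Q) \land \lnot P \lor \lnot T \lor \lnot S   — double negation
= (P \lor \lnot T \lor \lnot S) \land (P \lor Q \lor \lnot T \lor \lnot S) \land (\lnot P \lor \lnot T \lor \lnot S)   — distribute \lor over \land
= (P \lor \lnot T \lor \lnot S) \land (\lnot P \lor \lnot T \lor \lnot S)   — simplify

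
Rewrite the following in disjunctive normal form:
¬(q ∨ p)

¬(q ∨ p)
= ¬q ∧ ¬p   — De Morgan

¬q ∧ ¬p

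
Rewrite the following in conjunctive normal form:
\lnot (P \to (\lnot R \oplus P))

\lnot (P \to (\lnot R \oplus P))
≡ \lnot (\lnot P \lor (\lnot R \oplus P))   [eliminate \to]
≡ \lnot (\lnot P \lor ((\lnot R \lor P) \land \lnot (\lnot R \land P)))   [expand \oplus]
≡ \lnot \lnot P \land \lnot ((\lnot R \lor P) \land \lnot (\lnot R \land P))   [De Morgan]
≡ P \land \lnot ((\lnot R \lor P) \land \lnot (\lnot R \land P))   [double negation]
≡ P \land (\lnot (\lnot R \lor P) \lor \lnot \lnot (\lnot R \land P))   [De Morgan]
≡ P \land ((\lnot \lnot R \land \lnot P) \lor \lnot \lnot (\lnot R \land P))   [De Morgan]
≡ P \land ((R \land \lnot P) \lor \lnot \lnot (\lnot R \land P))   [double negation]
≡ P \land ((R \land \lnot P) \lor (\lnot R \land P))   [double negation]
≡ P \land (R \lor \lnot R) \land (R \lor P) \land (\lnot P \lor \lnot R) \land (\lnot P \lor P)   [distribute \lor over \land]
≡ P \land (\lnot P \lor \lnot R)   [simplify]

P \land (\lnot P \lor \lnot R)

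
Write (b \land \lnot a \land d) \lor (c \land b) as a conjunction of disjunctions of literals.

b \land (\lnot a \lor c) \land (d \lor c)

(b \land \lnot a \land d) \lor (c \land b)
⇔ (b \lor c) \land (b \lor b) \land (\lnot a \lor c) \land (\lnot a \lor b) \land (d \lor c) \land (d \lor b)   [distribute \lor over \land]
⇔ b \land (\lnot a \lor c) \land (d \lor c)   [simplify]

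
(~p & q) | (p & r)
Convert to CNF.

(~p & q) | (p & r)
⇔ (~p | p) & (~p | r) & (q | p) & (q | r)   [distribute | over &]
⇔ (~p | r) & (q | p) & (q | r)   [simplify]

(~p | r) & (q | p) & (q | r)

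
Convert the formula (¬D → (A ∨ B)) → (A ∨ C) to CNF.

(¬D ∨ A ∨ C) ∧ (¬B ∨ A ∨ C)

(¬D → (A ∨ B)) → (A ∨ C)
⇔ ¬(¬D → (A ∨ B)) ∨ A ∨ C   [eliminate →]
⇔ ¬(¬¬D ∨ A ∨ B) ∨ A ∨ C   [eliminate →]
⇔ (¬¬¬D ∧ ¬A ∧ ¬B) ∨ A ∨ C   [De Morgan]
⇔ (¬D ∧ ¬A ∧ ¬B) ∨ A ∨ C   [double negation]
⇔ (¬D ∨ A ∨ C) ∧ (¬A ∨ A ∨ C) ∧ (¬B ∨ A ∨ C)   [distribute ∨ over ∧]
⇔ (¬D ∨ A ∨ C) ∧ (¬B ∨ A ∨ C)   [simplify]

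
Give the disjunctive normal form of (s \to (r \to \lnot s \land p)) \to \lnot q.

(s \to (r \to \lnot s \land p)) \to \lnot q
≡ \lnot (s \to (r \to \lnot s \land p)) \lor \lnot q   (eliminate \to)
≡ \lnot (\lnot s \lor (r \to \lnot s \land p)) \lor \lnot q   (eliminate \to)
≡ \lnot (\lnot s \lor \lnot r \lor \lnot s \land p) \lor \lnot q   (eliminate \to)
≡ \lnot \lnot s \land \lnot \lnot r \land \lnot (\lnot s \land p) \lor \lnot q   (De Morgan)
≡ s \land \lnot \lnot r \land \lnot (\lnot s \land p) \lor \lnot q   (double negation)
≡ s \land r \land \lnot (\lnot s \land p) \lor \lnot q   (double negation)
≡ s \land r \land (\lnot \lnot s \lor \lnot p) \lor \lnot q   (De Morgan)
≡ s \land r \land (s \lor \lnot p) \lor \lnot q   (double negation)
≡ s \land r \land s \lor s \land r \land \lnot p \lor \lnot q   (distribute \land over \lor)
≡ s \land r \lor \lnot q   (simplify)

s \land r \lor \lnot q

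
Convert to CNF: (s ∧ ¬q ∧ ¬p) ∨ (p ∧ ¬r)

(s ∨ p) ∧ (s ∨ ¬r) ∧ (¬q ∨ p) ∧ (¬q ∨ ¬r) ∧ (¬p ∨ ¬r)

(s ∧ ¬q ∧ ¬p) ∨ (p ∧ ¬r)
= (s ∨ p) ∧ (s ∨ ¬r) ∧ (¬q ∨ p) ∧ (¬q ∨ ¬r) ∧ (¬p ∨ p) ∧ (¬p ∨ ¬r)   (distribute ∨ over ∧)
= (s ∨ p) ∧ (s ∨ ¬r) ∧ (¬q ∨ p) ∧ (¬q ∨ ¬r) ∧ (¬p ∨ ¬r)   (simplify)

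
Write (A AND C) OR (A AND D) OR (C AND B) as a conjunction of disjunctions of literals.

(A AND C) OR (A AND D) OR (C AND B)
≡ (A OR A OR C) AND (A OR A OR B) AND (A OR D OR C) AND (A OR D OR B) AND (C OR A OR C) AND (C OR A OR B) AND (C OR D OR C) AND (C OR D OR B)   [distribute OR over AND]
≡ (A OR C) AND (A OR B) AND (C OR D)   [simplify]

(A OR C) AND (A OR B) AND (C OR D)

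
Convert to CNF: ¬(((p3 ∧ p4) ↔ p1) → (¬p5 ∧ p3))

¬(((p3 ∧ p4) ↔ p1) → (¬p5 ∧ p3))
⇔ ¬(¬((p3 ∧ p4) ↔ p1) ∨ (¬p5 ∧ p3))   — eliminate →
⇔ ¬(¬(((p3 ∧ p4) → p1) ∧ (p1 → (p3 ∧ p4))) ∨ (¬p5 ∧ p3))   — eliminate ↔
⇔ ¬(¬((¬(p3 ∧ p4) ∨ p1) ∧ (p1 → (p3 ∧ p4))) ∨ (¬p5 ∧ p3))   — eliminate →
⇔ ¬(¬((¬(p3 ∧ p4) ∨ p1) ∧ (¬p1 ∨ (p3 ∧ p4))) ∨ (¬p5 ∧ p3))   — eliminate →
⇔ ¬¬((¬(p3 ∧ p4) ∨ p1) ∧ (¬p1 ∨ (p3 ∧ p4))) ∧ ¬(¬p5 ∧ p3)   — De Morgan
⇔ (¬(p3 ∧ p4) ∨ p1) ∧ (¬p1 ∨ (p3 ∧ p4)) ∧ ¬(¬p5 ∧ p3)   — double negation
⇔ (¬p3 ∨ ¬p4 ∨ p1) ∧ (¬p1 ∨ (p3 ∧ p4)) ∧ ¬(¬p5 ∧ p3)   — De Morgan
⇔ (¬p3 ∨ ¬p4 ∨ p1) ∧ (¬p1 ∨ (p3 ∧ p4)) ∧ (¬¬p5 ∨ ¬p3)   — De Morgan
⇔ (¬p3 ∨ ¬p4 ∨ p1) ∧ (¬p1 ∨ (p3 ∧ p4)) ∧ (p5 ∨ ¬p3)   — double negation
⇔ (¬p3 ∨ ¬p4 ∨ p1) ∧ (¬p1 ∨ p3) ∧ (¬p1 ∨ p4) ∧ (p5 ∨ ¬p3)   — distribute ∨ over ∧

(¬p3 ∨ ¬p4 ∨ p1) ∧ (¬p1 ∨ p3) ∧ (¬p1 ∨ p4) ∧ (p5 ∨ ¬p3)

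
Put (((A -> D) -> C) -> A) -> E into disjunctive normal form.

(((A -> D) -> C) -> A) -> E
≡ ~(((A -> D) -> C) -> A) | E
≡ ~(~((A -> D) -> C) | A) | E
≡ ~(~(~(A -> D) | C) | A) | E
≡ ~(~(~(~A | D) | C) | A) | E
≡ (~~(~(~A | D) | C) & ~A) | E
≡ ((~(~A | D) | C) & ~A) | E
≡ (((~~A & ~D) | C) & ~A) | E
≡ (((A & ~D) | C) & ~A) | E
≡ (A & ~D & ~A) | (C & ~A) | E
≡ (C & ~A) | E

(C & ~A) | E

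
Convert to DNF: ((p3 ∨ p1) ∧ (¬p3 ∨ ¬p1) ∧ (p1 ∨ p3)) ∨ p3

((p3 ∨ p1) ∧ (¬p3 ∨ ¬p1) ∧ (p1 ∨ p3)) ∨ p3
= (p3 ∧ ¬p3 ∧ p1) ∨ (p3 ∧ ¬p3 ∧ p3) ∨ (p3 ∧ ¬p1 ∧ p1) ∨ (p3 ∧ ¬p1 ∧ p3) ∨ (p1 ∧ ¬p3 ∧ p1) ∨ (p1 ∧ ¬p3 ∧ p3) ∨ (p1 ∧ ¬p1 ∧ p1) ∨ (p1 ∧ ¬p1 ∧ p3) ∨ p3   (distribute ∧ over ∨)
= (p1 ∧ ¬p3) ∨ p3   (simplify)

(p1 ∧ ¬p3) ∨ p3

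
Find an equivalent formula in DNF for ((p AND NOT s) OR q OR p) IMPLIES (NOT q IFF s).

(NOT p AND NOT q) OR (q AND NOT s) OR (s AND NOT q)

((p AND NOT s) OR q OR p) IMPLIES (NOT q IFF s)
≡ NOT ((p AND NOT s) OR q OR p) OR (NOT q IFF s)   — eliminate IMPLIES
≡ NOT ((p AND NOT s) OR q OR p) OR ((NOT q IMPLIES s) AND (s IMPLIES NOT q))   — eliminate IFF
≡ NOT ((p AND NOT s) OR q OR p) OR ((NOT NOT q OR s) AND (s IMPLIES NOT q))   — eliminate IMPLIES
≡ NOT ((p AND NOT s) OR q OR p) OR ((NOT NOT q OR s) AND (NOT s OR NOT q))   — eliminate IMPLIES
≡ (NOT (p AND NOT s) AND NOT q AND NOT p) OR ((NOT NOT q OR s) AND (NOT s OR NOT q))   — De Morgan
≡ ((NOT p OR NOT NOT s) AND NOT q AND NOT p) OR ((NOT NOT q OR s) AND (NOT s OR NOT q))   — De Morgan
≡ ((NOT p OR s) AND NOT q AND NOT p) OR ((NOT NOT q OR s) AND (NOT s OR NOT q))   — double negation
≡ ((NOT p OR s) AND NOT q AND NOT p) OR ((q OR s) AND (NOT s OR NOT q))   — double negation
≡ (NOT p AND NOT q AND NOT p) OR (s AND NOT q AND NOT p) OR (q AND NOT s) OR (q AND NOT q) OR (s AND NOT s) OR (s AND NOT q)   — distribute AND over OR
≡ (NOT p AND NOT q) OR (q AND NOT s) OR (s AND NOT q)   — simplify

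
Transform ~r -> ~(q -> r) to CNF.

~r -> ~(q -> r)
= ~~r | ~(q -> r)
= ~~r | ~(~q | r)
= r | ~(~q | r)
= r | (~~q & ~r)
= r | (q & ~r)
= (r | q) & (r | ~r)
= r | q

r | q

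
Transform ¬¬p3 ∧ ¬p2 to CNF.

¬¬p3 ∧ ¬p2
≡ p3 ∧ ¬p2   [double negation]

p3 ∧ ¬p2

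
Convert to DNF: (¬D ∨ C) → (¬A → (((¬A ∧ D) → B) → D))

(¬D ∨ C) → (¬A → (((¬A ∧ D) → B) → D))
≡ ¬(¬D ∨ C) ∨ (¬A → (((¬A ∧ D) → B) → D))   (eliminate →)
≡ ¬(¬D ∨ C) ∨ ¬¬A ∨ (((¬A ∧ D) → B) → D)   (eliminate →)
≡ ¬(¬D ∨ C) ∨ ¬¬A ∨ ¬((¬A ∧ D) → B) ∨ D   (eliminate →)
≡ ¬(¬D ∨ C) ∨ ¬¬A ∨ ¬(¬(¬A ∧ D) ∨ B) ∨ D   (eliminate →)
≡ (¬¬D ∧ ¬C) ∨ ¬¬A ∨ ¬(¬(¬A ∧ D) ∨ B) ∨ D   (De Morgan)
≡ (D ∧ ¬C) ∨ ¬¬A ∨ ¬(¬(¬A ∧ D) ∨ B) ∨ D   (double negation)
≡ (D ∧ ¬C) ∨ A ∨ ¬(¬(¬A ∧ D) ∨ B) ∨ D   (double negation)
≡ (D ∧ ¬C) ∨ A ∨ (¬¬(¬A ∧ D) ∧ ¬B) ∨ D   (De Morgan)
≡ (D ∧ ¬C) ∨ A ∨ (¬A ∧ D ∧ ¬B) ∨ D   (double negation)
≡ A ∨ D   (simplify)

A ∨ D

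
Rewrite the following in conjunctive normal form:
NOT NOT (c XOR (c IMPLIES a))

NOT c OR NOT a

NOT NOT (c XOR (c IMPLIES a))
≡ NOT NOT ((c OR (c IMPLIES a)) AND NOT (c AND (c IMPLIES a)))   [expand XOR]
≡ NOT NOT ((c OR NOT c OR a) AND NOT (c AND (c IMPLIES a)))   [eliminate IMPLIES]
≡ NOT NOT ((c OR NOT c OR a) AND NOT (c AND (NOT c OR a)))   [eliminate IMPLIES]
≡ (c OR NOT c OR a) AND NOT (c AND (NOT c OR a))   [double negation]
≡ (c OR NOT c OR a) AND (NOT c OR NOT (NOT c OR a))   [De Morgan]
≡ (c OR NOT c OR a) AND (NOT c OR (NOT NOT c AND NOT a))   [De Morgan]
≡ (c OR NOT c OR a) AND (NOT c OR (c AND NOT a))   [double negation]
≡ (c OR NOT c OR a) AND (NOT c OR c) AND (NOT c OR NOT a)   [distribute OR over AND]
≡ NOT c OR NOT a   [simplify]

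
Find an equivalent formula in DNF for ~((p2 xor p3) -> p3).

p2 & ~p3

~((p2 xor p3) -> p3)
≡ ~(~(p2 xor p3) | p3)   — eliminate ->
≡ ~(~((p2 & ~p3) | (~p2 & p3)) | p3)   — expand xor
≡ ~~((p2 & ~p3) | (~p2 & p3)) & ~p3   — De Morgan
≡ ((p2 & ~p3) | (~p2 & p3)) & ~p3   — double negation
≡ (p2 & ~p3 & ~p3) | (~p2 & p3 & ~p3)   — distribute & over |
≡ p2 & ~p3   — simplify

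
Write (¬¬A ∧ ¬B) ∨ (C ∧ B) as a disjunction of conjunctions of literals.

(A ∧ ¬B) ∨ (C ∧ B)

(¬¬A ∧ ¬B) ∨ (C ∧ B)
= (A ∧ ¬B) ∨ (C ∧ B)   (double negation)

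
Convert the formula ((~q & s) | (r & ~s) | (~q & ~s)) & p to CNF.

((~q & s) | (r & ~s) | (~q & ~s)) & p
⇔ (~q | r | ~q) & (~q | r | ~s) & (~q | ~s | ~q) & (~q | ~s | ~s) & (s | r | ~q) & (s | r | ~s) & (s | ~s | ~q) & (s | ~s | ~s) & p
⇔ (~q | r) & (~q | ~s) & p

(~q | r) & (~q | ~s) & p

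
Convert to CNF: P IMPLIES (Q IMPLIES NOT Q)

P IMPLIES (Q IMPLIES NOT Q)
⇔ NOT P OR (Q IMPLIES NOT Q)   [eliminate IMPLIES]
⇔ NOT P OR NOT Q OR NOT Q   [eliminate IMPLIES]
⇔ NOT P OR NOT Q   [simplify]

NOT P OR NOT Q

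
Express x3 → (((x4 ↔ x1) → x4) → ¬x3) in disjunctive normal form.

¬x3 ∨ (¬x4 ∧ ¬x1)

x3 → (((x4 ↔ x1) → x4) → ¬x3)
≡ ¬x3 ∨ (((x4 ↔ x1) → x4) → ¬x3)   [eliminate →]
≡ ¬x3 ∨ ¬((x4 ↔ x1) → x4) ∨ ¬x3   [eliminate →]
≡ ¬x3 ∨ ¬(¬(x4 ↔ x1) ∨ x4) ∨ ¬x3   [eliminate →]
≡ ¬x3 ∨ ¬(¬((x4 → x1) ∧ (x1 → x4)) ∨ x4) ∨ ¬x3   [eliminate ↔]
≡ ¬x3 ∨ ¬(¬((¬x4 ∨ x1) ∧ (x1 → x4)) ∨ x4) ∨ ¬x3   [eliminate →]
≡ ¬x3 ∨ ¬(¬((¬x4 ∨ x1) ∧ (¬x1 ∨ x4)) ∨ x4) ∨ ¬x3   [eliminate →]
≡ ¬x3 ∨ (¬¬((¬x4 ∨ x1) ∧ (¬x1 ∨ x4)) ∧ ¬x4) ∨ ¬x3   [De Morgan]
≡ ¬x3 ∨ ((¬x4 ∨ x1) ∧ (¬x1 ∨ x4) ∧ ¬x4) ∨ ¬x3   [double negation]
≡ ¬x3 ∨ (¬x4 ∧ ¬x1 ∧ ¬x4) ∨ (¬x4 ∧ x4 ∧ ¬x4) ∨ (x1 ∧ ¬x1 ∧ ¬x4) ∨ (x1 ∧ x4 ∧ ¬x4) ∨ ¬x3   [distribute ∧ over ∨]
≡ ¬x3 ∨ (¬x4 ∧ ¬x1)   [simplify]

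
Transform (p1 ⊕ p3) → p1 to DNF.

(p1 ⊕ p3) → p1
≡ ¬(p1 ⊕ p3) ∨ p1   [eliminate →]
≡ ¬((p1 ∧ ¬p3) ∨ (¬p1 ∧ p3)) ∨ p1   [expand ⊕]
≡ (¬(p1 ∧ ¬p3) ∧ ¬(¬p1 ∧ p3)) ∨ p1   [De Morgan]
≡ ((¬p1 ∨ ¬¬p3) ∧ ¬(¬p1 ∧ p3)) ∨ p1   [De Morgan]
≡ ((¬p1 ∨ p3) ∧ ¬(¬p1 ∧ p3)) ∨ p1   [double negation]
≡ ((¬p1 ∨ p3) ∧ (¬¬p1 ∨ ¬p3)) ∨ p1   [De Morgan]
≡ ((¬p1 ∨ p3) ∧ (p1 ∨ ¬p3)) ∨ p1   [double negation]
≡ (¬p1 ∧ p1) ∨ (¬p1 ∧ ¬p3) ∨ (p3 ∧ p1) ∨ (p3 ∧ ¬p3) ∨ p1   [distribute ∧ over ∨]
≡ (¬p1 ∧ ¬p3) ∨ p1   [simplify]

(¬p1 ∧ ¬p3) ∨ p1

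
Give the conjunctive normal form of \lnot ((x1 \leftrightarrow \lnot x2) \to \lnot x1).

(\lnot x1 \lor \lnot x2) \land x1

\lnot ((x1 \leftrightarrow \lnot x2) \to \lnot x1)
≡ \lnot (\lnot (x1 \leftrightarrow \lnot x2) \lor \lnot x1)   (eliminate \to)
≡ \lnot (\lnot ((x1 \to \lnot x2) \land (\lnot x2 \to x1)) \lor \lnot x1)   (eliminate \leftrightarrow)
≡ \lnot (\lnot ((\lnot x1 \lor \lnot x2) \land (\lnot x2 \to x1)) \lor \lnot x1)   (eliminate \to)
≡ \lnot (\lnot ((\lnot x1 \lor \lnot x2) \land (\lnot \lnot x2 \lor x1)) \lor \lnot x1)   (eliminate \to)
≡ \lnot \lnot ((\lnot x1 \lor \lnot x2) \land (\lnot \lnot x2 \lor x1)) \land \lnot \lnot x1   (De Morgan)
≡ (\lnot x1 \lor \lnot x2) \land (\lnot \lnot x2 \lor x1) \land \lnot \lnot x1   (double negation)
≡ (\lnot x1 \lor \lnot x2) \land (x2 \lor x1) \land \lnot \lnot x1   (double negation)
≡ (\lnot x1 \lor \lnot x2) \land (x2 \lor x1) \land x1   (double negation)
≡ (\lnot x1 \lor \lnot x2) \land x1   (simplify)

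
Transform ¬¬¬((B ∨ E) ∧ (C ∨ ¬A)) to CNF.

(¬B ∨ ¬C) ∧ (¬B ∨ A) ∧ (¬E ∨ ¬C) ∧ (¬E ∨ A)

¬¬¬((B ∨ E) ∧ (C ∨ ¬A))
⇔ ¬((B ∨ E) ∧ (C ∨ ¬A))   [double negation]
⇔ ¬(B ∨ E) ∨ ¬(C ∨ ¬A)   [De Morgan]
⇔ (¬B ∧ ¬E) ∨ ¬(C ∨ ¬A)   [De Morgan]
⇔ (¬B ∧ ¬E) ∨ (¬C ∧ ¬¬A)   [De Morgan]
⇔ (¬B ∧ ¬E) ∨ (¬C ∧ A)   [double negation]
⇔ (¬B ∨ ¬C) ∧ (¬B ∨ A) ∧ (¬E ∨ ¬C) ∧ (¬E ∨ A)   [distribute ∨ over ∧]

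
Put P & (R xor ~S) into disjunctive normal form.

(P & R & S) | (P & ~R & ~S)

P & (R xor ~S)
⇔ P & ((R & ~~S) | (~R & ~S))
⇔ P & ((R & S) | (~R & ~S))
⇔ (P & R & S) | (P & ~R & ~S)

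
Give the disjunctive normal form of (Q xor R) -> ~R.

(Q xor R) -> ~R
= ~(Q xor R) | ~R   (eliminate ->)
= ~((Q & ~R) | (~Q & R)) | ~R   (expand xor)
= (~(Q & ~R) & ~(~Q & R)) | ~R   (De Morgan)
= ((~Q | ~~R) & ~(~Q & R)) | ~R   (De Morgan)
= ((~Q | R) & ~(~Q & R)) | ~R   (double negation)
= ((~Q | R) & (~~Q | ~R)) | ~R   (De Morgan)
= ((~Q | R) & (Q | ~R)) | ~R   (double negation)
= (~Q & Q) | (~Q & ~R) | (R & Q) | (R & ~R) | ~R   (distribute & over |)
= (R & Q) | ~R   (simplify)

(R & Q) | ~R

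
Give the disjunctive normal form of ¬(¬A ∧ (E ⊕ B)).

A ∨ (¬E ∧ ¬B) ∨ (B ∧ E)

¬(¬A ∧ (E ⊕ B))
≡ ¬(¬A ∧ ((E ∧ ¬B) ∨ (¬E ∧ B)))
≡ ¬¬A ∨ ¬((E ∧ ¬B) ∨ (¬E ∧ B))
≡ A ∨ ¬((E ∧ ¬B) ∨ (¬E ∧ B))
≡ A ∨ (¬(E ∧ ¬B) ∧ ¬(¬E ∧ B))
≡ A ∨ ((¬E ∨ ¬¬B) ∧ ¬(¬E ∧ B))
≡ A ∨ ((¬E ∨ B) ∧ ¬(¬E ∧ B))
≡ A ∨ ((¬E ∨ B) ∧ (¬¬E ∨ ¬B))
≡ A ∨ ((¬E ∨ B) ∧ (E ∨ ¬B))
≡ A ∨ (¬E ∧ E) ∨ (¬E ∧ ¬B) ∨ (B ∧ E) ∨ (B ∧ ¬B)
≡ A ∨ (¬E ∧ ¬B) ∨ (B ∧ E)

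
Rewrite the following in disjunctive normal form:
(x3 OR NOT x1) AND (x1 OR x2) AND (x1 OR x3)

(x3 AND x1) OR (x3 AND x2)

(x3 OR NOT x1) AND (x1 OR x2) AND (x1 OR x3)
≡ (x3 AND x1 AND x1) OR (x3 AND x1 AND x3) OR (x3 AND x2 AND x1) OR (x3 AND x2 AND x3) OR (NOT x1 AND x1 AND x1) OR (NOT x1 AND x1 AND x3) OR (NOT x1 AND x2 AND x1) OR (NOT x1 AND x2 AND x3)   (distribute AND over OR)
≡ (x3 AND x1) OR (x3 AND x2)   (simplify)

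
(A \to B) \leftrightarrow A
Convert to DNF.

A \land B

(A \to B) \leftrightarrow A
≡ ((A \to B) \to A) \land (A \to (A \to B))   (eliminate \leftrightarrow)
≡ (\lnot (A \to B) \lor A) \land (A \to (A \to B))   (eliminate \to)
≡ (\lnot (\lnot A \lor B) \lor A) \land (A \to (A \to B))   (eliminate \to)
≡ (\lnot (\lnot A \lor B) \lor A) \land (\lnot A \lor (A \to B))   (eliminate \to)
≡ (\lnot (\lnot A \lor B) \lor A) \land (\lnot A \lor \lnot A \lor B)   (eliminate \to)
≡ ((\lnot \lnot A \land \lnot B) \lor A) \land (\lnot A \lor \lnot A \lor B)   (De Morgan)
≡ ((A \land \lnot B) \lor A) \land (\lnot A \lor \lnot A \lor B)   (double negation)
≡ (A \land \lnot B \land \lnot A) \lor (A \land \lnot B \land \lnot A) \lor (A \land \lnot B \land B) \lor (A \land \lnot A) \lor (A \land \lnot A) \lor (A \land B)   (distribute \land over \lor)
≡ A \land B   (simplify)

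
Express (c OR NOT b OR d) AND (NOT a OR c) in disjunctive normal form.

(c OR NOT b OR d) AND (NOT a OR c)
⇔ (c AND NOT a) OR (c AND c) OR (NOT b AND NOT a) OR (NOT b AND c) OR (d AND NOT a) OR (d AND c)   [distribute AND over OR]
⇔ c OR (NOT b AND NOT a) OR (d AND NOT a)   [simplify]

c OR (NOT b AND NOT a) OR (d AND NOT a)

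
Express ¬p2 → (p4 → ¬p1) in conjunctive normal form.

¬p2 → (p4 → ¬p1)
≡ ¬¬p2 ∨ (p4 → ¬p1)   (eliminate →)
≡ ¬¬p2 ∨ ¬p4 ∨ ¬p1   (eliminate →)
≡ p2 ∨ ¬p4 ∨ ¬p1   (double negation)

p2 ∨ ¬p4 ∨ ¬p1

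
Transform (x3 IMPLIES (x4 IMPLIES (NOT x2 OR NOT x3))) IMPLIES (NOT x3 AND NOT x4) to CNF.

(x3 OR NOT x4) AND (x4 OR NOT x3) AND (x2 OR NOT x3) AND (x2 OR NOT x4)

(x3 IMPLIES (x4 IMPLIES (NOT x2 OR NOT x3))) IMPLIES (NOT x3 AND NOT x4)
= NOT (x3 IMPLIES (x4 IMPLIES (NOT x2 OR NOT x3))) OR (NOT x3 AND NOT x4)   (eliminate IMPLIES)
= NOT (NOT x3 OR (x4 IMPLIES (NOT x2 OR NOT x3))) OR (NOT x3 AND NOT x4)   (eliminate IMPLIES)
= NOT (NOT x3 OR NOT x4 OR NOT x2 OR NOT x3) OR (NOT x3 AND NOT x4)   (eliminate IMPLIES)
= (NOT NOT x3 AND NOT NOT x4 AND NOT NOT x2 AND NOT NOT x3) OR (NOT x3 AND NOT x4)   (De Morgan)
= (x3 AND NOT NOT x4 AND NOT NOT x2 AND NOT NOT x3) OR (NOT x3 AND NOT x4)   (double negation)
= (x3 AND x4 AND NOT NOT x2 AND NOT NOT x3) OR (NOT x3 AND NOT x4)   (double negation)
= (x3 AND x4 AND x2 AND NOT NOT x3) OR (NOT x3 AND NOT x4)   (double negation)
= (x3 AND x4 AND x2 AND x3) OR (NOT x3 AND NOT x4)   (double negation)
= (x3 OR NOT x3) AND (x3 OR NOT x4) AND (x4 OR NOT x3) AND (x4 OR NOT x4) AND (x2 OR NOT x3) AND (x2 OR NOT x4) AND (x3 OR NOT x3) AND (x3 OR NOT x4)   (distribute OR over AND)
= (x3 OR NOT x4) AND (x4 OR NOT x3) AND (x2 OR NOT x3) AND (x2 OR NOT x4)   (simplify)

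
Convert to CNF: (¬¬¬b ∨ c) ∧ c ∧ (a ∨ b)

(¬¬¬b ∨ c) ∧ c ∧ (a ∨ b)
≡ (¬b ∨ c) ∧ c ∧ (a ∨ b)   [double negation]
≡ c ∧ (a ∨ b)   [simplify]

c ∧ (a ∨ b)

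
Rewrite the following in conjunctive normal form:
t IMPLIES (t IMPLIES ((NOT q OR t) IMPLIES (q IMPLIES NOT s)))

t IMPLIES (t IMPLIES ((NOT q OR t) IMPLIES (q IMPLIES NOT s)))
= NOT t OR (t IMPLIES ((NOT q OR t) IMPLIES (q IMPLIES NOT s)))   (eliminate IMPLIES)
= NOT t OR NOT t OR ((NOT q OR t) IMPLIES (q IMPLIES NOT s))   (eliminate IMPLIES)
= NOT t OR NOT t OR NOT (NOT q OR t) OR (q IMPLIES NOT s)   (eliminate IMPLIES)
= NOT t OR NOT t OR NOT (NOT q OR t) OR NOT q OR NOT s   (eliminate IMPLIES)
= NOT t OR NOT t OR (NOT NOT q AND NOT t) OR NOT q OR NOT s   (De Morgan)
= NOT t OR NOT t OR (q AND NOT t) OR NOT q OR NOT s   (double negation)
= (NOT t OR NOT t OR q OR NOT q OR NOT s) AND (NOT t OR NOT t OR NOT t OR NOT q OR NOT s)   (distribute OR over AND)
= NOT t OR NOT q OR NOT s   (simplify)

NOT t OR NOT q OR NOT s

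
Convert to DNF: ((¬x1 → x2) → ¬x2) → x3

((¬x1 → x2) → ¬x2) → x3
= ¬((¬x1 → x2) → ¬x2) ∨ x3   [eliminate →]
= ¬(¬(¬x1 → x2) ∨ ¬x2) ∨ x3   [eliminate →]
= ¬(¬(¬¬x1 ∨ x2) ∨ ¬x2) ∨ x3   [eliminate →]
= (¬¬(¬¬x1 ∨ x2) ∧ ¬¬x2) ∨ x3   [De Morgan]
= ((¬¬x1 ∨ x2) ∧ ¬¬x2) ∨ x3   [double negation]
= ((x1 ∨ x2) ∧ ¬¬x2) ∨ x3   [double negation]
= ((x1 ∨ x2) ∧ x2) ∨ x3   [double negation]
= (x1 ∧ x2) ∨ (x2 ∧ x2) ∨ x3   [distribute ∧ over ∨]
= x2 ∨ x3   [simplify]

x2 ∨ x3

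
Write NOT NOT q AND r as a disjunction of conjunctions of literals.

q AND r

NOT NOT q AND r
≡ q AND r   — double negation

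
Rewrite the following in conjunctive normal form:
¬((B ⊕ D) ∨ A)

¬((B ⊕ D) ∨ A)
≡ ¬(((B ∨ D) ∧ ¬(B ∧ D)) ∨ A)
≡ ¬((B ∨ D) ∧ ¬(B ∧ D)) ∧ ¬A
≡ (¬(B ∨ D) ∨ ¬¬(B ∧ D)) ∧ ¬A
≡ ((¬B ∧ ¬D) ∨ ¬¬(B ∧ D)) ∧ ¬A
≡ ((¬B ∧ ¬D) ∨ (B ∧ D)) ∧ ¬A
≡ (¬B ∨ B) ∧ (¬B ∨ D) ∧ (¬D ∨ B) ∧ (¬D ∨ D) ∧ ¬A
≡ (¬B ∨ D) ∧ (¬D ∨ B) ∧ ¬A

(¬B ∨ D) ∧ (¬D ∨ B) ∧ ¬A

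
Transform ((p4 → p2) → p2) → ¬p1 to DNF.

(¬p4 ∧ ¬p2) ∨ ¬p1

((p4 → p2) → p2) → ¬p1
≡ ¬((p4 → p2) → p2) ∨ ¬p1   [eliminate →]
≡ ¬(¬(p4 → p2) ∨ p2) ∨ ¬p1   [eliminate →]
≡ ¬(¬(¬p4 ∨ p2) ∨ p2) ∨ ¬p1   [eliminate →]
≡ (¬¬(¬p4 ∨ p2) ∧ ¬p2) ∨ ¬p1   [De Morgan]
≡ ((¬p4 ∨ p2) ∧ ¬p2) ∨ ¬p1   [double negation]
≡ (¬p4 ∧ ¬p2) ∨ (p2 ∧ ¬p2) ∨ ¬p1   [distribute ∧ over ∨]
≡ (¬p4 ∧ ¬p2) ∨ ¬p1   [simplify]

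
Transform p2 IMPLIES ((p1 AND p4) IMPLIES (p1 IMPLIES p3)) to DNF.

p2 IMPLIES ((p1 AND p4) IMPLIES (p1 IMPLIES p3))
≡ NOT p2 OR ((p1 AND p4) IMPLIES (p1 IMPLIES p3))   [eliminate IMPLIES]
≡ NOT p2 OR NOT (p1 AND p4) OR (p1 IMPLIES p3)   [eliminate IMPLIES]
≡ NOT p2 OR NOT (p1 AND p4) OR NOT p1 OR p3   [eliminate IMPLIES]
≡ NOT p2 OR NOT p1 OR NOT p4 OR NOT p1 OR p3   [De Morgan]
≡ NOT p2 OR NOT p1 OR NOT p4 OR p3   [simplify]

NOT p2 OR NOT p1 OR NOT p4 OR p3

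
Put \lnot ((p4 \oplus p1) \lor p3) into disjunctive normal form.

\lnot ((p4 \oplus p1) \lor p3)
⇔ \lnot ((p4 \land \lnot p1) \lor (\lnot p4 \land p1) \lor p3)   — expand \oplus
⇔ \lnot (p4 \land \lnot p1) \land \lnot (\lnot p4 \land p1) \land \lnot p3   — De Morgan
⇔ (\lnot p4 \lor \lnot \lnot p1) \land \lnot (\lnot p4 \land p1) \land \lnot p3   — De Morgan
⇔ (\lnot p4 \lor p1) \land \lnot (\lnot p4 \land p1) \land \lnot p3   — double negation
⇔ (\lnot p4 \lor p1) \land (\lnot \lnot p4 \lor \lnot p1) \land \lnot p3   — De Morgan
⇔ (\lnot p4 \lor p1) \land (p4 \lor \lnot p1) \land \lnot p3   — double negation
⇔ (\lnot p4 \land p4 \land \lnot p3) \lor (\lnot p4 \land \lnot p1 \land \lnot p3) \lor (p1 \land p4 \land \lnot p3) \lor (p1 \land \lnot p1 \land \lnot p3)   — distribute \land over \lor
⇔ (\lnot p4 \land \lnot p1 \land \lnot p3) \lor (p1 \land p4 \land \lnot p3)   — simplify

(\lnot p4 \land \lnot p1 \land \lnot p3) \lor (p1 \land p4 \land \lnot p3)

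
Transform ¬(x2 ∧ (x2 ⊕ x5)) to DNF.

¬x2 ∨ (x5 ∧ x2)

¬(x2 ∧ (x2 ⊕ x5))
⇔ ¬(x2 ∧ ((x2 ∧ ¬x5) ∨ (¬x2 ∧ x5)))   — expand ⊕
⇔ ¬x2 ∨ ¬((x2 ∧ ¬x5) ∨ (¬x2 ∧ x5))   — De Morgan
⇔ ¬x2 ∨ (¬(x2 ∧ ¬x5) ∧ ¬(¬x2 ∧ x5))   — De Morgan
⇔ ¬x2 ∨ ((¬x2 ∨ ¬¬x5) ∧ ¬(¬x2 ∧ x5))   — De Morgan
⇔ ¬x2 ∨ ((¬x2 ∨ x5) ∧ ¬(¬x2 ∧ x5))   — double negation
⇔ ¬x2 ∨ ((¬x2 ∨ x5) ∧ (¬¬x2 ∨ ¬x5))   — De Morgan
⇔ ¬x2 ∨ ((¬x2 ∨ x5) ∧ (x2 ∨ ¬x5))   — double negation
⇔ ¬x2 ∨ (¬x2 ∧ x2) ∨ (¬x2 ∧ ¬x5) ∨ (x5 ∧ x2) ∨ (x5 ∧ ¬x5)   — distribute ∧ over ∨
⇔ ¬x2 ∨ (x5 ∧ x2)   — simplify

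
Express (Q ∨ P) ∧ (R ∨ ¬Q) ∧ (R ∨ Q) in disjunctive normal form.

(Q ∧ R) ∨ (P ∧ R)

(Q ∨ P) ∧ (R ∨ ¬Q) ∧ (R ∨ Q)
⇔ (Q ∧ R ∧ R) ∨ (Q ∧ R ∧ Q) ∨ (Q ∧ ¬Q ∧ R) ∨ (Q ∧ ¬Q ∧ Q) ∨ (P ∧ R ∧ R) ∨ (P ∧ R ∧ Q) ∨ (P ∧ ¬Q ∧ R) ∨ (P ∧ ¬Q ∧ Q)   (distribute ∧ over ∨)
⇔ (Q ∧ R) ∨ (P ∧ R)   (simplify)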